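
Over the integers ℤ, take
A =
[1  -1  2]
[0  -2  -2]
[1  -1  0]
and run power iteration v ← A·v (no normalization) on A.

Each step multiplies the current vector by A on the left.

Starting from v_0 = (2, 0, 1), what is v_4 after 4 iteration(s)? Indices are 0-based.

v_4 = (54, 4, 34)

v_0 = (2, 0, 1).
v_1 = A·v_0 = (4, -2, 2).
v_2 = A·v_1 = (10, 0, 6).
v_3 = A·v_2 = (22, -12, 10).
v_4 = A·v_3 = (54, 4, 34).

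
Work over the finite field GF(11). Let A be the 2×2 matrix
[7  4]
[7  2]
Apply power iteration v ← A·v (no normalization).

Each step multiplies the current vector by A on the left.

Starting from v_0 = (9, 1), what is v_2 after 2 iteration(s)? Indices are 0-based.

v_0 = (9, 1).
v_1 = A·v_0 = (1, 10).
v_2 = A·v_1 = (3, 5).

v_2 = (3, 5)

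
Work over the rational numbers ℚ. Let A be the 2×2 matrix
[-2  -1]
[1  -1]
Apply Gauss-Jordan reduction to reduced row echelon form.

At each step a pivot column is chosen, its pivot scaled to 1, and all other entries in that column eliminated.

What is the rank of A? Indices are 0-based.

step 1: normalize row 0 (÷-2) = (1, 1/2)
  row 1: subtract 1×row0 = (0, -3/2)
step 2: normalize row 1 (÷-3/2) = (0, 1)
  row 0: subtract 1/2×row1 = (1, 0)

rank = 2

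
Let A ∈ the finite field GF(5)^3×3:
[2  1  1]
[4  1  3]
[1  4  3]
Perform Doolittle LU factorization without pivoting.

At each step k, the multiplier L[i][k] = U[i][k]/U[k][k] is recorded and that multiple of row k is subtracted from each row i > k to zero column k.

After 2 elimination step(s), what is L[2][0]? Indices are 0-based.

L[2][0] = 3

Step 1: pivot at (0,0) is 2.
  row1 ← row1 − (2)·row0  ⇒  L[1][0]=2, U row1=(0, 4, 1)
  row2 ← row2 − (3)·row0  ⇒  L[2][0]=3, U row2=(0, 1, 0)
Step 2: pivot at (1,1) is 4.
  row2 ← row2 − (4)·row1  ⇒  L[2][1]=4, U row2=(0, 0, 1)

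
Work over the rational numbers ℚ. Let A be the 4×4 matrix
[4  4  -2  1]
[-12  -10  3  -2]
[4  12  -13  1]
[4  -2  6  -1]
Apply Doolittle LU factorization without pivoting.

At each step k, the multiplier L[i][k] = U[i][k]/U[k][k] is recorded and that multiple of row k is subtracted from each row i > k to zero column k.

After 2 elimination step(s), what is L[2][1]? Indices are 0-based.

L[2][1] = 4

k=0: U[0][0]=4
  eliminate (1,0): mult=-3, new row 1: (0, 2, -3, 1); set L[1][0]=-3
  eliminate (2,0): mult=1, new row 2: (0, 8, -11, 0); set L[2][0]=1
  eliminate (3,0): mult=1, new row 3: (0, -6, 8, -2); set L[3][0]=1
k=1: U[1][1]=2
  eliminate (2,1): mult=4, new row 2: (0, 0, 1, -4); set L[2][1]=4
  eliminate (3,1): mult=-3, new row 3: (0, 0, -1, 1); set L[3][1]=-3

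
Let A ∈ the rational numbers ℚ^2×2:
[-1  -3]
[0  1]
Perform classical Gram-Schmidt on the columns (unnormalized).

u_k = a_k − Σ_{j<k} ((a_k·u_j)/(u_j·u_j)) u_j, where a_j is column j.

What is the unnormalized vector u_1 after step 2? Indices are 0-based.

u_1 = (0, 1)

Step 1: u_0 = a_0 = (-1, 0).
Step 2: u_1 = a_1 − (3)·u_0 = (0, 1).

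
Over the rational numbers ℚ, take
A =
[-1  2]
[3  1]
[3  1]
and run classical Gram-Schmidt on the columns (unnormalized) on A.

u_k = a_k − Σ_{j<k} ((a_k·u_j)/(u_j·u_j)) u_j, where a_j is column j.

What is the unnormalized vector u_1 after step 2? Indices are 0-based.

u_1 = (42/19, 7/19, 7/19)

Step 1: u_0 = a_0 = (-1, 3, 3).
Step 2: u_1 = a_1 − (4/19)·u_0 = (42/19, 7/19, 7/19).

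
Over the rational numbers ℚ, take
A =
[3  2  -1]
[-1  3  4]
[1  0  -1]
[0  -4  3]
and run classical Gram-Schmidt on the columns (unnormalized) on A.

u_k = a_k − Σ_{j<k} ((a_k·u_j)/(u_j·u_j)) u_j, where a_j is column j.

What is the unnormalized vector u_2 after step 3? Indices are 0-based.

Step 1: u_0 = a_0 = (3, -1, 1, 0).
Step 2: u_1 = a_1 − (3/11)·u_0 = (13/11, 36/11, -3/11, -4).
Step 3: u_2 = a_2 − (-8/11)·u_0 − (1/155)·u_1 = (182/155, 504/155, -42/155, 469/155).

u_2 = (182/155, 504/155, -42/155, 469/155)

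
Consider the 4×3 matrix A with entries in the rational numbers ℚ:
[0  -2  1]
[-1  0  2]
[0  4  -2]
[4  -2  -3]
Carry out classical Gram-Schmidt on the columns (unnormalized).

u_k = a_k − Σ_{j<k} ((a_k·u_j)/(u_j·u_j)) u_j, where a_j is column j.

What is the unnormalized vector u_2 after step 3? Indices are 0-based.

u_2 = (-2/43, 40/43, 4/43, 10/43)

Step 1: u_0 = a_0 = (0, -1, 0, 4).
Step 2: u_1 = a_1 − (-8/17)·u_0 = (-2, -8/17, 4, -2/17).
Step 3: u_2 = a_2 − (-14/17)·u_0 − (-45/86)·u_1 = (-2/43, 40/43, 4/43, 10/43).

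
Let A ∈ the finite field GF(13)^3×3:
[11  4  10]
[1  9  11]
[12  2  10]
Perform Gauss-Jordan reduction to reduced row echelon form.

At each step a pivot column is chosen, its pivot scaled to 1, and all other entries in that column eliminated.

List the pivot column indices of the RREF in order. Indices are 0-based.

pivot(0,0)=11: scale R0 → (1, 11, 8)
  clear (1,0): R1 −= (1)R0 → (0, 11, 3)
  clear (2,0): R2 −= (12)R0 → (0, 0, 5)
pivot(1,1)=11: scale R1 → (0, 1, 5)
  clear (0,1): R0 −= (11)R1 → (1, 0, 5)
pivot(2,2)=5: scale R2 → (0, 0, 1)
  clear (0,2): R0 −= (5)R2 → (1, 0, 0)
  clear (1,2): R1 −= (5)R2 → (0, 1, 0)

pivot columns: 0, 1, 2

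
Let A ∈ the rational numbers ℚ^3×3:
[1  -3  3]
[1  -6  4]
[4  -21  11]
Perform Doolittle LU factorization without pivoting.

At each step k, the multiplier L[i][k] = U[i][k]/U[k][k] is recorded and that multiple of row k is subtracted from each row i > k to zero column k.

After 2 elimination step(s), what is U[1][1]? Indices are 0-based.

k=0: U[0][0]=1
  eliminate (1,0): mult=1, new row 1: (0, -3, 1); set L[1][0]=1
  eliminate (2,0): mult=4, new row 2: (0, -9, -1); set L[2][0]=4
k=1: U[1][1]=-3
  eliminate (2,1): mult=3, new row 2: (0, 0, -4); set L[2][1]=3

U[1][1] = -3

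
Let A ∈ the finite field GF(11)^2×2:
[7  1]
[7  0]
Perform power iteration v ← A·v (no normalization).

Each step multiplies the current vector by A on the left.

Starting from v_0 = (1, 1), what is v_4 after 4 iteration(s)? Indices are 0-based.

v_0 = (1, 1).
v_1 = A·v_0 = (8, 7).
v_2 = A·v_1 = (8, 1).
v_3 = A·v_2 = (2, 1).
v_4 = A·v_3 = (4, 3).

v_4 = (4, 3)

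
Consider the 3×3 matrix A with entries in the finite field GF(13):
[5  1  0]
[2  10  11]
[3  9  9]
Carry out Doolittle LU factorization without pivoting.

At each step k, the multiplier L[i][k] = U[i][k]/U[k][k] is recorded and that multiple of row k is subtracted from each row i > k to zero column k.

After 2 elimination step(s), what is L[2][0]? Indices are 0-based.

L[2][0] = 11

[col 0] pivot 5
  R1 -= 3*R0 → (0, 7, 11)  (L[1][0] := 3)
  R2 -= 11*R0 → (0, 11, 9)  (L[2][0] := 11)
[col 1] pivot 7
  R2 -= 9*R1 → (0, 0, 1)  (L[2][1] := 9)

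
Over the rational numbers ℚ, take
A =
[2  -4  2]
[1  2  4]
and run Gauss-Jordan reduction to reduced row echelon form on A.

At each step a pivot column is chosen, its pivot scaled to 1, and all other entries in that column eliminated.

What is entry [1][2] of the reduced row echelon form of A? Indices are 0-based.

[1] R0 /= 2  ⇒  (1, -2, 1)
     R1 -= 1·R0  ⇒  (0, 4, 3)
[2] R1 /= 4  ⇒  (0, 1, 3/4)
     R0 -= -2·R1  ⇒  (1, 0, 5/2)

M[1][2] = 3/4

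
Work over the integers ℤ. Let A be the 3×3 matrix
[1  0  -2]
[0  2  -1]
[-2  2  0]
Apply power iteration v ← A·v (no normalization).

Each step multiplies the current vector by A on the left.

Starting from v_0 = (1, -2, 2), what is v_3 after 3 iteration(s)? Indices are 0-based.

v_3 = (21, -6, -30)

v_0 = (1, -2, 2).
v_1 = A·v_0 = (-3, -6, -6).
v_2 = A·v_1 = (9, -6, -6).
v_3 = A·v_2 = (21, -6, -30).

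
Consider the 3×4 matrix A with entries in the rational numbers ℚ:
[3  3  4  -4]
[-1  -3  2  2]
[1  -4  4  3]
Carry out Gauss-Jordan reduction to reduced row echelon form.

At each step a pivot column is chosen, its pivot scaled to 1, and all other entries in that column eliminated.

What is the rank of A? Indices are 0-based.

step 1: normalize row 0 (÷3) = (1, 1, 4/3, -4/3)
  row 1: subtract -1×row0 = (0, -2, 10/3, 2/3)
  row 2: subtract 1×row0 = (0, -5, 8/3, 13/3)
step 2: normalize row 1 (÷-2) = (0, 1, -5/3, -1/3)
  row 0: subtract 1×row1 = (1, 0, 3, -1)
  row 2: subtract -5×row1 = (0, 0, -17/3, 8/3)
step 3: normalize row 2 (÷-17/3) = (0, 0, 1, -8/17)
  row 0: subtract 3×row2 = (1, 0, 0, 7/17)
  row 1: subtract -5/3×row2 = (0, 1, 0, -19/17)

rank = 3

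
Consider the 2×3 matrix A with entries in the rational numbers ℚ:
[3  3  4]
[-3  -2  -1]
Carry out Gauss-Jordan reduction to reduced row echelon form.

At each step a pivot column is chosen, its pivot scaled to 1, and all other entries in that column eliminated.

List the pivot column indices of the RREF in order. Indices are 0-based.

pivot columns: 0, 1

step 1: normalize row 0 (÷3) = (1, 1, 4/3)
  row 1: subtract -3×row0 = (0, 1, 3)
step 2: normalize row 1 (÷1) = (0, 1, 3)
  row 0: subtract 1×row1 = (1, 0, -5/3)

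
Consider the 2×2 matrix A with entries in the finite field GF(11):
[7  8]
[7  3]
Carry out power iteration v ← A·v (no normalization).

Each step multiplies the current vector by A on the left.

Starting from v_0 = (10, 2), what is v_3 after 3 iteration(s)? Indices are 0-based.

v_0 = (10, 2).
v_1 = A·v_0 = (9, 10).
v_2 = A·v_1 = (0, 5).
v_3 = A·v_2 = (7, 4).

v_3 = (7, 4)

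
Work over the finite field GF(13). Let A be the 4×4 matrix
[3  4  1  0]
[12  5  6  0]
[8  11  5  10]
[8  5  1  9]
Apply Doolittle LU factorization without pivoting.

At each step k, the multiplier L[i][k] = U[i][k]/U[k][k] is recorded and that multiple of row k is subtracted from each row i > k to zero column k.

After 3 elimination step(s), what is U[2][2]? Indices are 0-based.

Step 1: pivot at (0,0) is 3.
  row1 ← row1 − (4)·row0  ⇒  L[1][0]=4, U row1=(0, 2, 2, 0)
  row2 ← row2 − (7)·row0  ⇒  L[2][0]=7, U row2=(0, 9, 11, 10)
  row3 ← row3 − (7)·row0  ⇒  L[3][0]=7, U row3=(0, 3, 7, 9)
Step 2: pivot at (1,1) is 2.
  row2 ← row2 − (11)·row1  ⇒  L[2][1]=11, U row2=(0, 0, 2, 10)
  row3 ← row3 − (8)·row1  ⇒  L[3][1]=8, U row3=(0, 0, 4, 9)
Step 3: pivot at (2,2) is 2.
  row3 ← row3 − (2)·row2  ⇒  L[3][2]=2, U row3=(0, 0, 0, 2)

U[2][2] = 2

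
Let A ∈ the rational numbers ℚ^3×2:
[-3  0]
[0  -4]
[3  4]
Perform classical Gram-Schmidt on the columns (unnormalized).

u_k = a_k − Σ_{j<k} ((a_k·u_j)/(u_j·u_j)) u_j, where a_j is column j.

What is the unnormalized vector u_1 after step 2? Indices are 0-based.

u_1 = (2, -4, 2)

Step 1: u_0 = a_0 = (-3, 0, 3).
Step 2: u_1 = a_1 − (2/3)·u_0 = (2, -4, 2).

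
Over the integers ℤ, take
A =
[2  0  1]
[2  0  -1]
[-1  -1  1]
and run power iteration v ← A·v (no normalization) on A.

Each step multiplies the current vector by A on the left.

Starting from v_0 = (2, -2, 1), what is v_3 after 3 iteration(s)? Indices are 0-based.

v_3 = (15, 29, -27)

v_0 = (2, -2, 1).
v_1 = A·v_0 = (5, 3, 1).
v_2 = A·v_1 = (11, 9, -7).
v_3 = A·v_2 = (15, 29, -27).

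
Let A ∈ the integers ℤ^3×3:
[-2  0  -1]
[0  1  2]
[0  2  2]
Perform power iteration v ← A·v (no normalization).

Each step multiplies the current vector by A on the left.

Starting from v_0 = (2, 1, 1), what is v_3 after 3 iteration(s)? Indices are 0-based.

v_3 = (-26, 39, 50)

v_0 = (2, 1, 1).
v_1 = A·v_0 = (-5, 3, 4).
v_2 = A·v_1 = (6, 11, 14).
v_3 = A·v_2 = (-26, 39, 50).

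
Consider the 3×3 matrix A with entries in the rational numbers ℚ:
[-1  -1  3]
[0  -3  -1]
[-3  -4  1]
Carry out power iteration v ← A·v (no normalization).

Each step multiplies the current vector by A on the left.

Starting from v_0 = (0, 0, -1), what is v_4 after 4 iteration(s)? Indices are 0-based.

v_4 = (28, -21, -38)

v_0 = (0, 0, -1).
v_1 = A·v_0 = (-3, 1, -1).
v_2 = A·v_1 = (-1, -2, 4).
v_3 = A·v_2 = (15, 2, 15).
v_4 = A·v_3 = (28, -21, -38).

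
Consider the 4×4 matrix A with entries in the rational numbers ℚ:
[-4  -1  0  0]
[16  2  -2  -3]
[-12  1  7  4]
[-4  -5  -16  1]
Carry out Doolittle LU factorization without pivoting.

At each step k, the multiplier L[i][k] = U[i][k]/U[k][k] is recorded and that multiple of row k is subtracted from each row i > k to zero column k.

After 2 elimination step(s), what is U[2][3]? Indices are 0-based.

U[2][3] = -2

k=0: U[0][0]=-4
  eliminate (1,0): mult=-4, new row 1: (0, -2, -2, -3); set L[1][0]=-4
  eliminate (2,0): mult=3, new row 2: (0, 4, 7, 4); set L[2][0]=3
  eliminate (3,0): mult=1, new row 3: (0, -4, -16, 1); set L[3][0]=1
k=1: U[1][1]=-2
  eliminate (2,1): mult=-2, new row 2: (0, 0, 3, -2); set L[2][1]=-2
  eliminate (3,1): mult=2, new row 3: (0, 0, -12, 7); set L[3][1]=2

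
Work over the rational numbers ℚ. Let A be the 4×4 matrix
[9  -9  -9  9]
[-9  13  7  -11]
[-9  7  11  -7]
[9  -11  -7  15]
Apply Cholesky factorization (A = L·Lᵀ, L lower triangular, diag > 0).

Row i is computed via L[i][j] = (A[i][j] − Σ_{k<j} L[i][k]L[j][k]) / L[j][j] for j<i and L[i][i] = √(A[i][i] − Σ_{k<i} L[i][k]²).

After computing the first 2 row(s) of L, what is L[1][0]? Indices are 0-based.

Step 1: L[0][0] = √(9) = 3.
  L[1][0] = (-9) / L[0][0] = -3.
Step 2: L[1][1] = √(4) = 2.

L[1][0] = -3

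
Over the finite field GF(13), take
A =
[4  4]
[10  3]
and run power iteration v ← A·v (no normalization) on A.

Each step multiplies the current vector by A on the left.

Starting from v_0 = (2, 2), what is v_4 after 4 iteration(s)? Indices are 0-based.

v_4 = (4, 9)

v_0 = (2, 2).
v_1 = A·v_0 = (3, 0).
v_2 = A·v_1 = (12, 4).
v_3 = A·v_2 = (12, 2).
v_4 = A·v_3 = (4, 9).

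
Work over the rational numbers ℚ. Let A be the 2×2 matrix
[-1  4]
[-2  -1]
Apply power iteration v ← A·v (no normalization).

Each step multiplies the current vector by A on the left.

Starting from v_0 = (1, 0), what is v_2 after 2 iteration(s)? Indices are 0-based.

v_2 = (-7, 4)

v_0 = (1, 0).
v_1 = A·v_0 = (-1, -2).
v_2 = A·v_1 = (-7, 4).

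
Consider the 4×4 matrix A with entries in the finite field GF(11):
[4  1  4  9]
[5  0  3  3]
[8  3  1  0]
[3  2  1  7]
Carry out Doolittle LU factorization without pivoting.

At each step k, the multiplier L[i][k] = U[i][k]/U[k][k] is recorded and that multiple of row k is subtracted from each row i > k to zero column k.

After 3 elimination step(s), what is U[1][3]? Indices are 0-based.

U[1][3] = 0

[col 0] pivot 4
  R1 -= 4*R0 → (0, 7, 9, 0)  (L[1][0] := 4)
  R2 -= 2*R0 → (0, 1, 4, 4)  (L[2][0] := 2)
  R3 -= 9*R0 → (0, 4, 9, 3)  (L[3][0] := 9)
[col 1] pivot 7
  R2 -= 8*R1 → (0, 0, 9, 4)  (L[2][1] := 8)
  R3 -= 10*R1 → (0, 0, 7, 3)  (L[3][1] := 10)
[col 2] pivot 9
  R3 -= 2*R2 → (0, 0, 0, 6)  (L[3][2] := 2)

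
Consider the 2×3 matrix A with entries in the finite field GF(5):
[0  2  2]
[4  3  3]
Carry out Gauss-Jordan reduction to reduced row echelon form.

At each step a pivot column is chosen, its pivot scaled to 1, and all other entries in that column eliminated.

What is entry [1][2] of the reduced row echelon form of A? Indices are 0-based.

step 1: exchange rows 0,1
step 1: normalize row 0 (÷4) = (1, 2, 2)
step 2: normalize row 1 (÷2) = (0, 1, 1)
  row 0: subtract 2×row1 = (1, 0, 0)

M[1][2] = 1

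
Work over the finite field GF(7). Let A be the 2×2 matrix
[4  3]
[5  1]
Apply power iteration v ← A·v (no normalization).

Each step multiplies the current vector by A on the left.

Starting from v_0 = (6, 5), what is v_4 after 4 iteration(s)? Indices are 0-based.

v_4 = (5, 6)

v_0 = (6, 5).
v_1 = A·v_0 = (4, 0).
v_2 = A·v_1 = (2, 6).
v_3 = A·v_2 = (5, 2).
v_4 = A·v_3 = (5, 6).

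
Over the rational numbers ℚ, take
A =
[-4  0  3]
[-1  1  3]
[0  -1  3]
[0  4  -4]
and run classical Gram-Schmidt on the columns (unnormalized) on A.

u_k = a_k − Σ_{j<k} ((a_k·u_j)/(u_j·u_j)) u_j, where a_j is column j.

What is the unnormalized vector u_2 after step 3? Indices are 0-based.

Step 1: u_0 = a_0 = (-4, -1, 0, 0).
Step 2: u_1 = a_1 − (-1/17)·u_0 = (-4/17, 16/17, -1, 4).
Step 3: u_2 = a_2 − (-15/17)·u_0 − (-287/305)·u_1 = (-229/305, 916/305, 628/305, -72/305).

u_2 = (-229/305, 916/305, 628/305, -72/305)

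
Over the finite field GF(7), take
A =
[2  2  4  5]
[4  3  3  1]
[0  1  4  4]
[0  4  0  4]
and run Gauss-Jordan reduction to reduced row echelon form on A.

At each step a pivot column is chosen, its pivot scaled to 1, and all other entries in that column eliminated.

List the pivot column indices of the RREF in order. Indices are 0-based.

pivot columns: 0, 1, 2, 3

[1] R0 /= 2  ⇒  (1, 1, 2, 6)
     R1 -= 4·R0  ⇒  (0, 6, 2, 5)
[2] R1 /= 6  ⇒  (0, 1, 5, 2)
     R0 -= 1·R1  ⇒  (1, 0, 4, 4)
     R2 -= 1·R1  ⇒  (0, 0, 6, 2)
     R3 -= 4·R1  ⇒  (0, 0, 1, 3)
[3] R2 /= 6  ⇒  (0, 0, 1, 5)
     R0 -= 4·R2  ⇒  (1, 0, 0, 5)
     R1 -= 5·R2  ⇒  (0, 1, 0, 5)
     R3 -= 1·R2  ⇒  (0, 0, 0, 5)
[4] R3 /= 5  ⇒  (0, 0, 0, 1)
     R0 -= 5·R3  ⇒  (1, 0, 0, 0)
     R1 -= 5·R3  ⇒  (0, 1, 0, 0)
     R2 -= 5·R3  ⇒  (0, 0, 1, 0)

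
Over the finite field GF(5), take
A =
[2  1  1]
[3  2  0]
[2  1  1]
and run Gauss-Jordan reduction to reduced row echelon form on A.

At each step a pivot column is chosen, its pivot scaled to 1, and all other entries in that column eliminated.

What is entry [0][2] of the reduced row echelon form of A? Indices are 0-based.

M[0][2] = 2

step 1: normalize row 0 (÷2) = (1, 3, 3)
  row 1: subtract 3×row0 = (0, 3, 1)
  row 2: subtract 2×row0 = (0, 0, 0)
step 2: normalize row 1 (÷3) = (0, 1, 2)
  row 0: subtract 3×row1 = (1, 0, 2)
skip col 2 (zero from row 2)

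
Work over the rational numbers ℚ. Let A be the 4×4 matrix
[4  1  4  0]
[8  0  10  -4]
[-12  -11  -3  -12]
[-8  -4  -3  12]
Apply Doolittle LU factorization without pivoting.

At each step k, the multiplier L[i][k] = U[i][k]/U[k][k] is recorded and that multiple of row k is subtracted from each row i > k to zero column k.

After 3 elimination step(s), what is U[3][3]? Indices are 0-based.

U[3][3] = 4

[col 0] pivot 4
  R1 -= 2*R0 → (0, -2, 2, -4)  (L[1][0] := 2)
  R2 -= -3*R0 → (0, -8, 9, -12)  (L[2][0] := -3)
  R3 -= -2*R0 → (0, -2, 5, 12)  (L[3][0] := -2)
[col 1] pivot -2
  R2 -= 4*R1 → (0, 0, 1, 4)  (L[2][1] := 4)
  R3 -= 1*R1 → (0, 0, 3, 16)  (L[3][1] := 1)
[col 2] pivot 1
  R3 -= 3*R2 → (0, 0, 0, 4)  (L[3][2] := 3)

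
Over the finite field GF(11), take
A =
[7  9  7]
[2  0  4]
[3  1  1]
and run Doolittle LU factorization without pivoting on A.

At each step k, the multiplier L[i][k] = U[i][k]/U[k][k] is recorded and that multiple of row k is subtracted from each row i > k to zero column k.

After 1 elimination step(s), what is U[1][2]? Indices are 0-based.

Step 1: pivot at (0,0) is 7.
  row1 ← row1 − (5)·row0  ⇒  L[1][0]=5, U row1=(0, 10, 2)
  row2 ← row2 − (2)·row0  ⇒  L[2][0]=2, U row2=(0, 5, 9)

U[1][2] = 2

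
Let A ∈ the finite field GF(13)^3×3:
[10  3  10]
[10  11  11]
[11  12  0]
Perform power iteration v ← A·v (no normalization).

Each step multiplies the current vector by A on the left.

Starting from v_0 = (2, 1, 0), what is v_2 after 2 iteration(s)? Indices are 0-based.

v_0 = (2, 1, 0).
v_1 = A·v_0 = (10, 5, 8).
v_2 = A·v_1 = (0, 9, 1).

v_2 = (0, 9, 1)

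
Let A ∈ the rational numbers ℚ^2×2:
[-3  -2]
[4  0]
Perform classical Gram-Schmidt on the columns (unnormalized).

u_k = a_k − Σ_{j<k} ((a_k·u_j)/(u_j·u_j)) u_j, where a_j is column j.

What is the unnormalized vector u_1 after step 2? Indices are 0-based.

u_1 = (-32/25, -24/25)

Step 1: u_0 = a_0 = (-3, 4).
Step 2: u_1 = a_1 − (6/25)·u_0 = (-32/25, -24/25).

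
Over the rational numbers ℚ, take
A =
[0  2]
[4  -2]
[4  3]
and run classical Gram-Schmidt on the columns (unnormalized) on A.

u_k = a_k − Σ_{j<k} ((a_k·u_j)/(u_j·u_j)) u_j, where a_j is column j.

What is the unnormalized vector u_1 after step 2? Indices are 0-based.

Step 1: u_0 = a_0 = (0, 4, 4).
Step 2: u_1 = a_1 − (1/8)·u_0 = (2, -5/2, 5/2).

u_1 = (2, -5/2, 5/2)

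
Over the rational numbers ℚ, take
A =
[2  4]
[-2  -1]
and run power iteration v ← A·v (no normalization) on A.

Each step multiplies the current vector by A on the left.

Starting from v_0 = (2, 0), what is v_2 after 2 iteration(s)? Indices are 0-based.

v_0 = (2, 0).
v_1 = A·v_0 = (4, -4).
v_2 = A·v_1 = (-8, -4).

v_2 = (-8, -4)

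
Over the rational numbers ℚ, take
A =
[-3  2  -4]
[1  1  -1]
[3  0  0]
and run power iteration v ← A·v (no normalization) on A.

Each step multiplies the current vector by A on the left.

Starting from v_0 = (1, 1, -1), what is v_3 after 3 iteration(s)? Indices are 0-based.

v_3 = (15, -21, -45)

v_0 = (1, 1, -1).
v_1 = A·v_0 = (3, 3, 3).
v_2 = A·v_1 = (-15, 3, 9).
v_3 = A·v_2 = (15, -21, -45).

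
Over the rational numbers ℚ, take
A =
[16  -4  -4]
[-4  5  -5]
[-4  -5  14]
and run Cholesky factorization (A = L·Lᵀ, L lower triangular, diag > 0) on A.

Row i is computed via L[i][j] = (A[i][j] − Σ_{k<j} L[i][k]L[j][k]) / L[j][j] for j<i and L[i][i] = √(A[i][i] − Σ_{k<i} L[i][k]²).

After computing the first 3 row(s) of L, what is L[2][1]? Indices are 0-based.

L[2][1] = -3

Step 1: L[0][0] = √(16) = 4.
  L[1][0] = (-4) / L[0][0] = -1.
Step 2: L[1][1] = √(4) = 2.
  L[2][0] = (-4) / L[0][0] = -1.
  L[2][1] = (-6) / L[1][1] = -3.
Step 3: L[2][2] = √(4) = 2.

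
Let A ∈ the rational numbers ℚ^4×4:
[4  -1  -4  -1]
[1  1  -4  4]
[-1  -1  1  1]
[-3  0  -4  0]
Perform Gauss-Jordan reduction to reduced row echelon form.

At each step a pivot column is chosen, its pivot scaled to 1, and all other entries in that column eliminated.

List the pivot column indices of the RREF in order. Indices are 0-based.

pivot columns: 0, 1, 2, 3

[1] R0 /= 4  ⇒  (1, -1/4, -1, -1/4)
     R1 -= 1·R0  ⇒  (0, 5/4, -3, 17/4)
     R2 -= -1·R0  ⇒  (0, -5/4, 0, 3/4)
     R3 -= -3·R0  ⇒  (0, -3/4, -7, -3/4)
[2] R1 /= 5/4  ⇒  (0, 1, -12/5, 17/5)
     R0 -= -1/4·R1  ⇒  (1, 0, -8/5, 3/5)
     R2 -= -5/4·R1  ⇒  (0, 0, -3, 5)
     R3 -= -3/4·R1  ⇒  (0, 0, -44/5, 9/5)
[3] R2 /= -3  ⇒  (0, 0, 1, -5/3)
     R0 -= -8/5·R2  ⇒  (1, 0, 0, -31/15)
     R1 -= -12/5·R2  ⇒  (0, 1, 0, -3/5)
     R3 -= -44/5·R2  ⇒  (0, 0, 0, -193/15)
[4] R3 /= -193/15  ⇒  (0, 0, 0, 1)
     R0 -= -31/15·R3  ⇒  (1, 0, 0, 0)
     R1 -= -3/5·R3  ⇒  (0, 1, 0, 0)
     R2 -= -5/3·R3  ⇒  (0, 0, 1, 0)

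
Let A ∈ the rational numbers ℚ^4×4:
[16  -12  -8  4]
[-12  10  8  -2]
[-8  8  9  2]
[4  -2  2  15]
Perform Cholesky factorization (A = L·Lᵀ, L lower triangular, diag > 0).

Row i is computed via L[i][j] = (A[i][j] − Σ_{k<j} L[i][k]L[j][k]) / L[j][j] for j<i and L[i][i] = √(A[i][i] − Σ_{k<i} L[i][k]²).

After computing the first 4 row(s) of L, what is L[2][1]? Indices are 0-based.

Step 1: L[0][0] = √(16) = 4.
  L[1][0] = (-12) / L[0][0] = -3.
Step 2: L[1][1] = √(1) = 1.
  L[2][0] = (-8) / L[0][0] = -2.
  L[2][1] = (2) / L[1][1] = 2.
Step 3: L[2][2] = √(1) = 1.
  L[3][0] = (4) / L[0][0] = 1.
  L[3][1] = (1) / L[1][1] = 1.
  L[3][2] = (2) / L[2][2] = 2.
Step 4: L[3][3] = √(9) = 3.

L[2][1] = 2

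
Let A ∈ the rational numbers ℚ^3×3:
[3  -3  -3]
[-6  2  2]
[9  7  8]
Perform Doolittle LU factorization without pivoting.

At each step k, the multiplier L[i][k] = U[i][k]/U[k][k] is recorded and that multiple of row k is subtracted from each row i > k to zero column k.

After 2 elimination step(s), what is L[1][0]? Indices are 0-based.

L[1][0] = -2

k=0: U[0][0]=3
  eliminate (1,0): mult=-2, new row 1: (0, -4, -4); set L[1][0]=-2
  eliminate (2,0): mult=3, new row 2: (0, 16, 17); set L[2][0]=3
k=1: U[1][1]=-4
  eliminate (2,1): mult=-4, new row 2: (0, 0, 1); set L[2][1]=-4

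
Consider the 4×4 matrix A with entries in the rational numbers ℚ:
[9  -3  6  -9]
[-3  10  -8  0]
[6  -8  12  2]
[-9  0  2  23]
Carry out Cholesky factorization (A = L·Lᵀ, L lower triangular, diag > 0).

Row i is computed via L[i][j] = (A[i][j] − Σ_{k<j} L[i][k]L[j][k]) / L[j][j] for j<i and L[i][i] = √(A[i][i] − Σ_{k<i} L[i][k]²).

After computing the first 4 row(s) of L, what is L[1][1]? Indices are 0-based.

Step 1: L[0][0] = √(9) = 3.
  L[1][0] = (-3) / L[0][0] = -1.
Step 2: L[1][1] = √(9) = 3.
  L[2][0] = (6) / L[0][0] = 2.
  L[2][1] = (-6) / L[1][1] = -2.
Step 3: L[2][2] = √(4) = 2.
  L[3][0] = (-9) / L[0][0] = -3.
  L[3][1] = (-3) / L[1][1] = -1.
  L[3][2] = (6) / L[2][2] = 3.
Step 4: L[3][3] = √(4) = 2.

L[1][1] = 3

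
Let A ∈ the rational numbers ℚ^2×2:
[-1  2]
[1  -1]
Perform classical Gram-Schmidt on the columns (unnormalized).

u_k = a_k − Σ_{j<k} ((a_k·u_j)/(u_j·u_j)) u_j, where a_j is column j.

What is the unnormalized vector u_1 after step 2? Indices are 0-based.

u_1 = (1/2, 1/2)

Step 1: u_0 = a_0 = (-1, 1).
Step 2: u_1 = a_1 − (-3/2)·u_0 = (1/2, 1/2).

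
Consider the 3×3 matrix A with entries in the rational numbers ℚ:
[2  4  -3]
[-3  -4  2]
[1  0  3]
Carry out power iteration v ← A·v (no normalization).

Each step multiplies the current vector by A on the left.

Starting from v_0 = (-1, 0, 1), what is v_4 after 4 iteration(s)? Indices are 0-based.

v_4 = (-43, 35, 22)

v_0 = (-1, 0, 1).
v_1 = A·v_0 = (-5, 5, 2).
v_2 = A·v_1 = (4, -1, 1).
v_3 = A·v_2 = (1, -6, 7).
v_4 = A·v_3 = (-43, 35, 22).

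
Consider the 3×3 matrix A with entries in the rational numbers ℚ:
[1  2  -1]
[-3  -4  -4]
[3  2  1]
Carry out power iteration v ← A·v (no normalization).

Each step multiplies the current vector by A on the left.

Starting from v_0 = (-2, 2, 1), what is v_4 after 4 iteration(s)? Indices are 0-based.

v_4 = (-20, -70, 100)

v_0 = (-2, 2, 1).
v_1 = A·v_0 = (1, -6, -1).
v_2 = A·v_1 = (-10, 25, -10).
v_3 = A·v_2 = (50, -30, 10).
v_4 = A·v_3 = (-20, -70, 100).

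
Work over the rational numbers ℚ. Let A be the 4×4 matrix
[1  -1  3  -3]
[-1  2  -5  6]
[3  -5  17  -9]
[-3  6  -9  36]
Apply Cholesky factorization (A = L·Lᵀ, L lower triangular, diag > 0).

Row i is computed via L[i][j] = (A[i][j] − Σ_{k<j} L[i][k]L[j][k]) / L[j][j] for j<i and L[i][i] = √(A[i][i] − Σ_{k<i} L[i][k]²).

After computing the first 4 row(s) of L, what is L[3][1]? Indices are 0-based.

L[3][1] = 3

Step 1: L[0][0] = √(1) = 1.
  L[1][0] = (-1) / L[0][0] = -1.
Step 2: L[1][1] = √(1) = 1.
  L[2][0] = (3) / L[0][0] = 3.
  L[2][1] = (-2) / L[1][1] = -2.
Step 3: L[2][2] = √(4) = 2.
  L[3][0] = (-3) / L[0][0] = -3.
  L[3][1] = (3) / L[1][1] = 3.
  L[3][2] = (6) / L[2][2] = 3.
Step 4: L[3][3] = √(9) = 3.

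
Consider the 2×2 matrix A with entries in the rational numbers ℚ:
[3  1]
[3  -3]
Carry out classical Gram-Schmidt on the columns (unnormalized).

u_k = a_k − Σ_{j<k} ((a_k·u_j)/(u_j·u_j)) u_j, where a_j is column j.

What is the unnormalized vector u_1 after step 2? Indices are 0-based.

Step 1: u_0 = a_0 = (3, 3).
Step 2: u_1 = a_1 − (-1/3)·u_0 = (2, -2).

u_1 = (2, -2)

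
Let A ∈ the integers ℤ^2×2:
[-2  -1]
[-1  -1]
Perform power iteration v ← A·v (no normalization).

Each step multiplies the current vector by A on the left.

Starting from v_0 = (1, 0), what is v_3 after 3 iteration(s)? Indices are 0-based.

v_0 = (1, 0).
v_1 = A·v_0 = (-2, -1).
v_2 = A·v_1 = (5, 3).
v_3 = A·v_2 = (-13, -8).

v_3 = (-13, -8)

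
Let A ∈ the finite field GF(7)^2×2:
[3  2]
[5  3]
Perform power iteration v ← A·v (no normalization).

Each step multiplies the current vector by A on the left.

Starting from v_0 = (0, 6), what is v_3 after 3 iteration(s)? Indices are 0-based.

v_0 = (0, 6).
v_1 = A·v_0 = (5, 4).
v_2 = A·v_1 = (2, 2).
v_3 = A·v_2 = (3, 2).

v_3 = (3, 2)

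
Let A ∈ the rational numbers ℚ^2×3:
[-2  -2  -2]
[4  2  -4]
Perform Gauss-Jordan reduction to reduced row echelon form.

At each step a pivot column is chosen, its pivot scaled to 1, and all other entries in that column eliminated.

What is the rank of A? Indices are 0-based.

rank = 2

[1] R0 /= -2  ⇒  (1, 1, 1)
     R1 -= 4·R0  ⇒  (0, -2, -8)
[2] R1 /= -2  ⇒  (0, 1, 4)
     R0 -= 1·R1  ⇒  (1, 0, -3)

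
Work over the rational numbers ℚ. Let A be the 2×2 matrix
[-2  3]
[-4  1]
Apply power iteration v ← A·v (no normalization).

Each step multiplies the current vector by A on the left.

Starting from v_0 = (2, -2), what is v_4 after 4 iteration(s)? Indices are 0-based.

v_4 = (-10, -370)

v_0 = (2, -2).
v_1 = A·v_0 = (-10, -10).
v_2 = A·v_1 = (-10, 30).
v_3 = A·v_2 = (110, 70).
v_4 = A·v_3 = (-10, -370).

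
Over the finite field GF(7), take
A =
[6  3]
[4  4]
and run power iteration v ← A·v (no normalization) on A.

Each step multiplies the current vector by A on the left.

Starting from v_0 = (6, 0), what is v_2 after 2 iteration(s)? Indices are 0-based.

v_0 = (6, 0).
v_1 = A·v_0 = (1, 3).
v_2 = A·v_1 = (1, 2).

v_2 = (1, 2)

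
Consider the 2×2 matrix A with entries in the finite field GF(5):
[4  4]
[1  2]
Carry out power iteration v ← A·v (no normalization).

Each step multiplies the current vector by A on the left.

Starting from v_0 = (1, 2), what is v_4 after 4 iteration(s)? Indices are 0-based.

v_4 = (3, 4)

v_0 = (1, 2).
v_1 = A·v_0 = (2, 0).
v_2 = A·v_1 = (3, 2).
v_3 = A·v_2 = (0, 2).
v_4 = A·v_3 = (3, 4).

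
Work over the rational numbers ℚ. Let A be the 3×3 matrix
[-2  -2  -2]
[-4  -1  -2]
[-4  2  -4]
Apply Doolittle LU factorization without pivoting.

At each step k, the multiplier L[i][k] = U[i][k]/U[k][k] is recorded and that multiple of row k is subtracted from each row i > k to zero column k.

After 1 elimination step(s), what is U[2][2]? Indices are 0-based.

[col 0] pivot -2
  R1 -= 2*R0 → (0, 3, 2)  (L[1][0] := 2)
  R2 -= 2*R0 → (0, 6, 0)  (L[2][0] := 2)

U[2][2] = 0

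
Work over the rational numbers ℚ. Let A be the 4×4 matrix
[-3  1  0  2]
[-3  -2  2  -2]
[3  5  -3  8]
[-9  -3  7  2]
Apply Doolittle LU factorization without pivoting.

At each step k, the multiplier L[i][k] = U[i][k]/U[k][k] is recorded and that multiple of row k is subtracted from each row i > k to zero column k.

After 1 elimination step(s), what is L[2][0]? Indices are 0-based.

k=0: U[0][0]=-3
  eliminate (1,0): mult=1, new row 1: (0, -3, 2, -4); set L[1][0]=1
  eliminate (2,0): mult=-1, new row 2: (0, 6, -3, 10); set L[2][0]=-1
  eliminate (3,0): mult=3, new row 3: (0, -6, 7, -4); set L[3][0]=3

L[2][0] = -1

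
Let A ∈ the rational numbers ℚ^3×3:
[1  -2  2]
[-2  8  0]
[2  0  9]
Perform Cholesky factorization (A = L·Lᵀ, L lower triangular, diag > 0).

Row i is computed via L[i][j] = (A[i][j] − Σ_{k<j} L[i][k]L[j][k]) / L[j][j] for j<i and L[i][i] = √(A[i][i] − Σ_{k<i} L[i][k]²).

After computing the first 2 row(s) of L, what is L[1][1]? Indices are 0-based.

Step 1: L[0][0] = √(1) = 1.
  L[1][0] = (-2) / L[0][0] = -2.
Step 2: L[1][1] = √(4) = 2.

L[1][1] = 2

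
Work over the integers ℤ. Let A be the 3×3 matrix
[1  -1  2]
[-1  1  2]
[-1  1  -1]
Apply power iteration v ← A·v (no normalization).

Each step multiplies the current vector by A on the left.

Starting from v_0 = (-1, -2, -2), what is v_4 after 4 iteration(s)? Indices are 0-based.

v_4 = (6, -10, -7)

v_0 = (-1, -2, -2).
v_1 = A·v_0 = (-3, -5, 1).
v_2 = A·v_1 = (4, 0, -3).
v_3 = A·v_2 = (-2, -10, -1).
v_4 = A·v_3 = (6, -10, -7).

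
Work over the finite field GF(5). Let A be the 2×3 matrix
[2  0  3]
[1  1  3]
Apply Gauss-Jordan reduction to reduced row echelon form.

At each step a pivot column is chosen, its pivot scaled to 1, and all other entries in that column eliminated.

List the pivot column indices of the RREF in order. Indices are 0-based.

pivot columns: 0, 1

step 1: normalize row 0 (÷2) = (1, 0, 4)
  row 1: subtract 1×row0 = (0, 1, 4)
step 2: normalize row 1 (÷1) = (0, 1, 4)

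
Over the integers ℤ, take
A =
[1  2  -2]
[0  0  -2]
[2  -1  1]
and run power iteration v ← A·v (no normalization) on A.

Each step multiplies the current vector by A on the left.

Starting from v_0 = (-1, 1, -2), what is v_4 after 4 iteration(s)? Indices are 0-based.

v_0 = (-1, 1, -2).
v_1 = A·v_0 = (5, 4, -5).
v_2 = A·v_1 = (23, 10, 1).
v_3 = A·v_2 = (41, -2, 37).
v_4 = A·v_3 = (-37, -74, 121).

v_4 = (-37, -74, 121)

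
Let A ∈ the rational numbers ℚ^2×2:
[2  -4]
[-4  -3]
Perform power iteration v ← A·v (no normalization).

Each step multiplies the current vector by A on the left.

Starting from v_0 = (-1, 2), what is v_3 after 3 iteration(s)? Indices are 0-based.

v_3 = (-208, -90)

v_0 = (-1, 2).
v_1 = A·v_0 = (-10, -2).
v_2 = A·v_1 = (-12, 46).
v_3 = A·v_2 = (-208, -90).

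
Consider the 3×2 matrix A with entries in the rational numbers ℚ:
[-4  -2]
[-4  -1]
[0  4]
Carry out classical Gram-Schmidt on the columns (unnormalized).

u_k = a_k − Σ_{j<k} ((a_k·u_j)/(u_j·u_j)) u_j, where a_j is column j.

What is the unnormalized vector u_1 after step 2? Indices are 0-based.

u_1 = (-1/2, 1/2, 4)

Step 1: u_0 = a_0 = (-4, -4, 0).
Step 2: u_1 = a_1 − (3/8)·u_0 = (-1/2, 1/2, 4).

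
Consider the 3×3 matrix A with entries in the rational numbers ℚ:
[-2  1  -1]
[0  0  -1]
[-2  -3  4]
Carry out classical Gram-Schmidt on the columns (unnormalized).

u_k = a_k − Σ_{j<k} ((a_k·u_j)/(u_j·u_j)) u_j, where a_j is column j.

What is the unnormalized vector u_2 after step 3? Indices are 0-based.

u_2 = (0, -1, 0)

Step 1: u_0 = a_0 = (-2, 0, -2).
Step 2: u_1 = a_1 − (1/2)·u_0 = (2, 0, -2).
Step 3: u_2 = a_2 − (-3/4)·u_0 − (-5/4)·u_1 = (0, -1, 0).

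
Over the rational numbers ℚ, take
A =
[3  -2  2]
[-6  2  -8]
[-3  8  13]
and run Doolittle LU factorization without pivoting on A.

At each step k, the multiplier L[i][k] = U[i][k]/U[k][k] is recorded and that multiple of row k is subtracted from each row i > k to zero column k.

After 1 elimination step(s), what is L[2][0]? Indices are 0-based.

L[2][0] = -1

Step 1: pivot at (0,0) is 3.
  row1 ← row1 − (-2)·row0  ⇒  L[1][0]=-2, U row1=(0, -2, -4)
  row2 ← row2 − (-1)·row0  ⇒  L[2][0]=-1, U row2=(0, 6, 15)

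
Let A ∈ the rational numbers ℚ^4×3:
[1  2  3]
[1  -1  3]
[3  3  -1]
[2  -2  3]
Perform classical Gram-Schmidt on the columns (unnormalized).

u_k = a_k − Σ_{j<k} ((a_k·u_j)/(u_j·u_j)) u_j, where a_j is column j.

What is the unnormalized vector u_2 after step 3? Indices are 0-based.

u_2 = (44/13, 20/13, -22/13, 1/13)

Step 1: u_0 = a_0 = (1, 1, 3, 2).
Step 2: u_1 = a_1 − (2/5)·u_0 = (8/5, -7/5, 9/5, -14/5).
Step 3: u_2 = a_2 − (3/5)·u_0 − (-8/13)·u_1 = (44/13, 20/13, -22/13, 1/13).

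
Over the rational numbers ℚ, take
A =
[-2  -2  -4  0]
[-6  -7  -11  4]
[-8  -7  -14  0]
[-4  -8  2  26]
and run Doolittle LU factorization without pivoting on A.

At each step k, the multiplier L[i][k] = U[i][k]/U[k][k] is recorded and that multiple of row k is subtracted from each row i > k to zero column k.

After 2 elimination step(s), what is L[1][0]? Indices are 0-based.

[col 0] pivot -2
  R1 -= 3*R0 → (0, -1, 1, 4)  (L[1][0] := 3)
  R2 -= 4*R0 → (0, 1, 2, 0)  (L[2][0] := 4)
  R3 -= 2*R0 → (0, -4, 10, 26)  (L[3][0] := 2)
[col 1] pivot -1
  R2 -= -1*R1 → (0, 0, 3, 4)  (L[2][1] := -1)
  R3 -= 4*R1 → (0, 0, 6, 10)  (L[3][1] := 4)

L[1][0] = 3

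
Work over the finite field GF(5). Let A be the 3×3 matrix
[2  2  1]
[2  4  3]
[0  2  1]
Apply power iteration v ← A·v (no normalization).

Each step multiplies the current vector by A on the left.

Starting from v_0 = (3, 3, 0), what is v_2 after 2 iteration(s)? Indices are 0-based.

v_0 = (3, 3, 0).
v_1 = A·v_0 = (2, 3, 1).
v_2 = A·v_1 = (1, 4, 2).

v_2 = (1, 4, 2)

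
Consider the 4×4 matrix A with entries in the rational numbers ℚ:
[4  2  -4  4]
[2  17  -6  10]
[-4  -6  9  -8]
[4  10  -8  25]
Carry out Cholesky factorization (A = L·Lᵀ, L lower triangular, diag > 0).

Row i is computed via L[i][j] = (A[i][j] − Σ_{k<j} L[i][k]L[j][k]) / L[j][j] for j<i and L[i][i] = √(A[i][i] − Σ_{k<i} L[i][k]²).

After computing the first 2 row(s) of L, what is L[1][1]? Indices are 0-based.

L[1][1] = 4

Step 1: L[0][0] = √(4) = 2.
  L[1][0] = (2) / L[0][0] = 1.
Step 2: L[1][1] = √(16) = 4.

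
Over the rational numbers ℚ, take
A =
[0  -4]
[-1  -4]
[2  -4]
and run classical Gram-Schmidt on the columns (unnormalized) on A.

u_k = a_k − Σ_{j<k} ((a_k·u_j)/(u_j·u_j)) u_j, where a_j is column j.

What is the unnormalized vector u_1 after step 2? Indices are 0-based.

Step 1: u_0 = a_0 = (0, -1, 2).
Step 2: u_1 = a_1 − (-4/5)·u_0 = (-4, -24/5, -12/5).

u_1 = (-4, -24/5, -12/5)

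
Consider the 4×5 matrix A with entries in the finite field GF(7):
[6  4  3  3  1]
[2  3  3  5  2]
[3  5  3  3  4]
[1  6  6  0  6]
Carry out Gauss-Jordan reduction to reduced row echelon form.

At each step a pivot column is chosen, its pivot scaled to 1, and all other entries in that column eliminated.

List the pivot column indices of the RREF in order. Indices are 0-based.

pivot(0,0)=6: scale R0 → (1, 3, 4, 4, 6)
  clear (1,0): R1 −= (2)R0 → (0, 4, 2, 4, 4)
  clear (2,0): R2 −= (3)R0 → (0, 3, 5, 5, 0)
  clear (3,0): R3 −= (1)R0 → (0, 3, 2, 3, 0)
pivot(1,1)=4: scale R1 → (0, 1, 4, 1, 1)
  clear (0,1): R0 −= (3)R1 → (1, 0, 6, 1, 3)
  clear (2,1): R2 −= (3)R1 → (0, 0, 0, 2, 4)
  clear (3,1): R3 −= (3)R1 → (0, 0, 4, 0, 4)
pivot(2,2): swap R2↔R3
pivot(2,2)=4: scale R2 → (0, 0, 1, 0, 1)
  clear (0,2): R0 −= (6)R2 → (1, 0, 0, 1, 4)
  clear (1,2): R1 −= (4)R2 → (0, 1, 0, 1, 4)
pivot(3,3)=2: scale R3 → (0, 0, 0, 1, 2)
  clear (0,3): R0 −= (1)R3 → (1, 0, 0, 0, 2)
  clear (1,3): R1 −= (1)R3 → (0, 1, 0, 0, 2)

pivot columns: 0, 1, 2, 3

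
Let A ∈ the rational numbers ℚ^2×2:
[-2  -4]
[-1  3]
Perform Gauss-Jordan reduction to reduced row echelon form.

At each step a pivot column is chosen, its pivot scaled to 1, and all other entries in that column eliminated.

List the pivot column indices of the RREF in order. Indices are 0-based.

pivot columns: 0, 1

pivot(0,0)=-2: scale R0 → (1, 2)
  clear (1,0): R1 −= (-1)R0 → (0, 5)
pivot(1,1)=5: scale R1 → (0, 1)
  clear (0,1): R0 −= (2)R1 → (1, 0)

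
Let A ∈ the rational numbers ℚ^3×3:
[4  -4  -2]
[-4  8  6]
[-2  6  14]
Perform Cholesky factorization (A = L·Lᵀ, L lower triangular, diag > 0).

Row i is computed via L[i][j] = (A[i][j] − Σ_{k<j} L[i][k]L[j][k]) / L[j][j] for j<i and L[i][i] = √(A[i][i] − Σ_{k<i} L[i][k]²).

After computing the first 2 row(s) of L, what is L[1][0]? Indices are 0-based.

L[1][0] = -2

Step 1: L[0][0] = √(4) = 2.
  L[1][0] = (-4) / L[0][0] = -2.
Step 2: L[1][1] = √(4) = 2.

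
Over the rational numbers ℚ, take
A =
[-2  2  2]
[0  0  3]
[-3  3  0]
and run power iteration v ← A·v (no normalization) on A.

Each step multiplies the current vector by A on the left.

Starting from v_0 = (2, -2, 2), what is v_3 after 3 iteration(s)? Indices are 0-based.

v_0 = (2, -2, 2).
v_1 = A·v_0 = (-4, 6, -12).
v_2 = A·v_1 = (-4, -36, 30).
v_3 = A·v_2 = (-4, 90, -96).

v_3 = (-4, 90, -96)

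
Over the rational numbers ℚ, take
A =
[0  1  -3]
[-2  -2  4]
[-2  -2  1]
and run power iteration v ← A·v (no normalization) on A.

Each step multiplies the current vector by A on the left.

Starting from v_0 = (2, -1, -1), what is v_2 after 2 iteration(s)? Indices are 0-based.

v_2 = (3, -4, 5)

v_0 = (2, -1, -1).
v_1 = A·v_0 = (2, -6, -3).
v_2 = A·v_1 = (3, -4, 5).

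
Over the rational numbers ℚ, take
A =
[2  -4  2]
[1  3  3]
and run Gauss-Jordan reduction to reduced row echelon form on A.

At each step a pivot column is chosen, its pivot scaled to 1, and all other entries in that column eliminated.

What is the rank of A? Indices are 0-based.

rank = 2

pivot(0,0)=2: scale R0 → (1, -2, 1)
  clear (1,0): R1 −= (1)R0 → (0, 5, 2)
pivot(1,1)=5: scale R1 → (0, 1, 2/5)
  clear (0,1): R0 −= (-2)R1 → (1, 0, 9/5)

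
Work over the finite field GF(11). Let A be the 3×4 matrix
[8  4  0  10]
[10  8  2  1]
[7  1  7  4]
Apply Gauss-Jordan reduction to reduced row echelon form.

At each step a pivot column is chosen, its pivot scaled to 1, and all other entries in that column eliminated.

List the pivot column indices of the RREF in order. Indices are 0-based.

step 1: normalize row 0 (÷8) = (1, 6, 0, 4)
  row 1: subtract 10×row0 = (0, 3, 2, 5)
  row 2: subtract 7×row0 = (0, 3, 7, 9)
step 2: normalize row 1 (÷3) = (0, 1, 8, 9)
  row 0: subtract 6×row1 = (1, 0, 7, 5)
  row 2: subtract 3×row1 = (0, 0, 5, 4)
step 3: normalize row 2 (÷5) = (0, 0, 1, 3)
  row 0: subtract 7×row2 = (1, 0, 0, 6)
  row 1: subtract 8×row2 = (0, 1, 0, 7)

pivot columns: 0, 1, 2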